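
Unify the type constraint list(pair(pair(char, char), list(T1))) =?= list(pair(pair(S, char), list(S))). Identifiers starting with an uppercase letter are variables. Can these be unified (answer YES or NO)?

YES

Decompose list/1: pair(pair(char, char), list(T1)) =?= pair(pair(S, char), list(S)).
Decompose pair/2: pair(char, char) =?= pair(S, char),  list(T1) =?= list(S).
Decompose pair/2: char =?= S,  char =?= char.
Bind S := char; substituting into the one remaining equation that mentions S gives: list(T1) =?= list(char).
Delete trivial equation char =?= char.
Decompose list/1: T1 =?= char.
Bind T1 := char.
No equations remain and no clash or occurs-check failure arose, so a unifier exists.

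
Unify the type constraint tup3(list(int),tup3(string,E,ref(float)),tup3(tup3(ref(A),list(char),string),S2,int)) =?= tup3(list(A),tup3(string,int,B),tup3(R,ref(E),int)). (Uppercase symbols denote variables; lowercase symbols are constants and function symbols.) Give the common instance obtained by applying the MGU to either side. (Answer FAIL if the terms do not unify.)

tup3(list(int),tup3(string,int,ref(float)),tup3(tup3(ref(int),list(char),string),ref(int),int))

Decompose tup3/3: list(int) =?= list(A),  tup3(string,E,ref(float)) =?= tup3(string,int,B),  tup3(tup3(ref(A),list(char),string),S2,int) =?= tup3(R,ref(E),int).
Decompose list/1: int =?= A.
Bind A := int; substituting into the one remaining equation that mentions A gives: tup3(tup3(ref(int),list(char),string),S2,int) =?= tup3(R,ref(E),int).
Decompose tup3/3: string =?= string,  E =?= int,  ref(float) =?= B.
Delete trivial equation string =?= string.
Bind E := int; substituting into the one remaining equation that mentions E gives: tup3(tup3(ref(int),list(char),string),S2,int) =?= tup3(R,ref(int),int).
Bind B := ref(float); no other remaining equation mentions B.
Decompose tup3/3: tup3(ref(int),list(char),string) =?= R,  S2 =?= ref(int),  int =?= int.
Bind R := tup3(ref(int),list(char),string); no other remaining equation mentions R.
Bind S2 := ref(int); no other remaining equation mentions S2.
Delete trivial equation int =?= int.
Applying the MGU to either side gives tup3(list(int),tup3(string,int,ref(float)),tup3(tup3(ref(int),list(char),string),ref(int),int)).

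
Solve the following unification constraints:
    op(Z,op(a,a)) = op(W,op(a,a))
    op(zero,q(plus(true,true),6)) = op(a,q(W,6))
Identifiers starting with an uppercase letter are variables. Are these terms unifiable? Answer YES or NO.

NO

Decompose op/2: Z = W,  op(a,a) = op(a,a).
Bind Z := W; no other remaining equation mentions Z.
Delete trivial equation op(a,a) = op(a,a).
Decompose op/2: zero = a,  q(plus(true,true),6) = q(W,6).
Clash: constants zero and a differ; no unifier exists.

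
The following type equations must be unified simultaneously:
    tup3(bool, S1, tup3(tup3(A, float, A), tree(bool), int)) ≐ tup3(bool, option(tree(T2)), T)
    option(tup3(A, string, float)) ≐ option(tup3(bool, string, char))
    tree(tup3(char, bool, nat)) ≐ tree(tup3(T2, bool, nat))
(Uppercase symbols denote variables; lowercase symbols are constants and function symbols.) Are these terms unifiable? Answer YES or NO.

Decompose tup3/3: bool ≐ bool,  S1 ≐ option(tree(T2)),  tup3(tup3(A, float, A), tree(bool), int) ≐ T.
Delete trivial equation bool ≐ bool.
Bind S1 := option(tree(T2)); no other remaining equation mentions S1.
Bind T := tup3(tup3(A, float, A), tree(bool), int); no other remaining equation mentions T.
Decompose option/1: tup3(A, string, float) ≐ tup3(bool, string, char).
Decompose tup3/3: A ≐ bool,  string ≐ string,  float ≐ char.
Bind A := bool; no other remaining equation mentions A. Substituting into the earlier binding gives T := tup3(tup3(bool, float, bool), tree(bool), int).
Delete trivial equation string ≐ string.
Clash: constants float and char differ; no unifier exists.

NO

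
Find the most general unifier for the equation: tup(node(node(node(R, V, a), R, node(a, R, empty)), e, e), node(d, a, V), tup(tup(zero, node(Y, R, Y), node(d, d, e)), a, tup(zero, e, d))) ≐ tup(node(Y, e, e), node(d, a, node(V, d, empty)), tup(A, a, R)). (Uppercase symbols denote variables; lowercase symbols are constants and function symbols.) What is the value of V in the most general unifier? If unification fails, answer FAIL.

Decompose tup/3: node(node(node(R, V, a), R, node(a, R, empty)), e, e) ≐ node(Y, e, e),  node(d, a, V) ≐ node(d, a, node(V, d, empty)),  tup(tup(zero, node(Y, R, Y), node(d, d, e)), a, tup(zero, e, d)) ≐ tup(A, a, R).
Decompose node/3: node(node(R, V, a), R, node(a, R, empty)) ≐ Y,  e ≐ e,  e ≐ e.
Bind Y := node(node(R, V, a), R, node(a, R, empty)); substituting into the one remaining equation that mentions Y gives: tup(tup(zero, node(node(node(R, V, a), R, node(a, R, empty)), R, node(node(R, V, a), R, node(a, R, empty))), node(d, d, e)), a, tup(zero, e, d)) ≐ tup(A, a, R).
Delete trivial equation e ≐ e.
Delete trivial equation e ≐ e.
Decompose node/3: d ≐ d,  a ≐ a,  V ≐ node(V, d, empty).
Delete trivial equation d ≐ d.
Delete trivial equation a ≐ a.
Occurs check fails: V occurs in node(V, d, empty); the equation V ≐ node(V, d, empty) has no finite solution.

FAIL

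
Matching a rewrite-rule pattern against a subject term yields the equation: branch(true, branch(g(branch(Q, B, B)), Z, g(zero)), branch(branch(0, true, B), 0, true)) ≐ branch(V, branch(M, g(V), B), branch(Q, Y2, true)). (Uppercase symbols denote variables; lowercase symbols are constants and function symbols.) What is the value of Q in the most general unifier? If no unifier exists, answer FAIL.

branch(0, true, g(zero))

Decompose branch/3: true ≐ V,  branch(g(branch(Q, B, B)), Z, g(zero)) ≐ branch(M, g(V), B),  branch(branch(0, true, B), 0, true) ≐ branch(Q, Y2, true).
Bind V := true; substituting into the one remaining equation that mentions V gives: branch(g(branch(Q, B, B)), Z, g(zero)) ≐ branch(M, g(true), B).
Decompose branch/3: g(branch(Q, B, B)) ≐ M,  Z ≐ g(true),  g(zero) ≐ B.
Bind M := g(branch(Q, B, B)); no other remaining equation mentions M.
Bind Z := g(true); no other remaining equation mentions Z.
Bind B := g(zero); substituting into the remaining equation gives: branch(branch(0, true, g(zero)), 0, true) ≐ branch(Q, Y2, true). Substituting into the earlier binding gives M := g(branch(Q, g(zero), g(zero))).
Decompose branch/3: branch(0, true, g(zero)) ≐ Q,  0 ≐ Y2,  true ≐ true.
Bind Q := branch(0, true, g(zero)); no other remaining equation mentions Q. Substituting into the earlier binding gives M := g(branch(branch(0, true, g(zero)), g(zero), g(zero))).
Bind Y2 := 0; no other remaining equation mentions Y2.
Delete trivial equation true ≐ true.
MGU = { V := true, M := g(branch(branch(0, true, g(zero)), g(zero), g(zero))), Z := g(true), B := g(zero), Q := branch(0, true, g(zero)), Y2 := 0 }, so Q := branch(0, true, g(zero)).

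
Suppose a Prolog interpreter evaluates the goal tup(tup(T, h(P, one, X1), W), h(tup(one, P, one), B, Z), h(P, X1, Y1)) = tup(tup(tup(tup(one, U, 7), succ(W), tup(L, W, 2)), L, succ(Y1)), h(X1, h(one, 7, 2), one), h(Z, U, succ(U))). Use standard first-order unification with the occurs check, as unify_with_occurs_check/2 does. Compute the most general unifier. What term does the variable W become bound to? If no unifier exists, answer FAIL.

succ(succ(tup(one, one, one)))

Decompose tup/3: tup(T, h(P, one, X1), W) = tup(tup(tup(one, U, 7), succ(W), tup(L, W, 2)), L, succ(Y1)),  h(tup(one, P, one), B, Z) = h(X1, h(one, 7, 2), one),  h(P, X1, Y1) = h(Z, U, succ(U)).
Decompose tup/3: T = tup(tup(one, U, 7), succ(W), tup(L, W, 2)),  h(P, one, X1) = L,  W = succ(Y1).
Bind T := tup(tup(one, U, 7), succ(W), tup(L, W, 2)); no other remaining equation mentions T.
Bind L := h(P, one, X1); no other remaining equation mentions L. Substituting into the earlier binding gives T := tup(tup(one, U, 7), succ(W), tup(h(P, one, X1), W, 2)).
Bind W := succ(Y1); no other remaining equation mentions W. Substituting into the earlier binding gives T := tup(tup(one, U, 7), succ(succ(Y1)), tup(h(P, one, X1), succ(Y1), 2)).
Decompose h/3: tup(one, P, one) = X1,  B = h(one, 7, 2),  Z = one.
Bind X1 := tup(one, P, one); substituting into the one remaining equation that mentions X1 gives: h(P, tup(one, P, one), Y1) = h(Z, U, succ(U)). Substituting into the earlier bindings gives T := tup(tup(one, U, 7), succ(succ(Y1)), tup(h(P, one, tup(one, P, one)), succ(Y1), 2)), L := h(P, one, tup(one, P, one)).
Bind B := h(one, 7, 2); no other remaining equation mentions B.
Bind Z := one; substituting into the remaining equation gives: h(P, tup(one, P, one), Y1) = h(one, U, succ(U)).
Decompose h/3: P = one,  tup(one, P, one) = U,  Y1 = succ(U).
Bind P := one; substituting into the one remaining equation that mentions P gives: tup(one, one, one) = U. Substituting into the earlier bindings gives T := tup(tup(one, U, 7), succ(succ(Y1)), tup(h(one, one, tup(one, one, one)), succ(Y1), 2)), L := h(one, one, tup(one, one, one)), X1 := tup(one, one, one).
Bind U := tup(one, one, one); substituting into the remaining equation gives: Y1 = succ(tup(one, one, one)). Substituting into the earlier binding gives T := tup(tup(one, tup(one, one, one), 7), succ(succ(Y1)), tup(h(one, one, tup(one, one, one)), succ(Y1), 2)).
Bind Y1 := succ(tup(one, one, one)). Substituting into the earlier bindings gives T := tup(tup(one, tup(one, one, one), 7), succ(succ(succ(tup(one, one, one)))), tup(h(one, one, tup(one, one, one)), succ(succ(tup(one, one, one))), 2)), W := succ(succ(tup(one, one, one))).
MGU = { T = tup(tup(one, tup(one, one, one), 7), succ(succ(succ(tup(one, one, one)))), tup(h(one, one, tup(one, one, one)), succ(succ(tup(one, one, one))), 2)), L = h(one, one, tup(one, one, one)), W = succ(succ(tup(one, one, one))), X1 = tup(one, one, one), B = h(one, 7, 2), Z = one, P = one, U = tup(one, one, one), Y1 = succ(tup(one, one, one)) }, so W = succ(succ(tup(one, one, one))).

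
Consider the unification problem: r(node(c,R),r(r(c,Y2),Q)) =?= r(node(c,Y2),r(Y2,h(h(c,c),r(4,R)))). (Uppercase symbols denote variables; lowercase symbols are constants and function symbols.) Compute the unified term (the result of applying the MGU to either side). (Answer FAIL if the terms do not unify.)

Decompose r/2: node(c,R) =?= node(c,Y2),  r(r(c,Y2),Q) =?= r(Y2,h(h(c,c),r(4,R))).
Decompose node/2: c =?= c,  R =?= Y2.
Delete trivial equation c =?= c.
Bind R := Y2; substituting into the remaining equation gives: r(r(c,Y2),Q) =?= r(Y2,h(h(c,c),r(4,Y2))).
Decompose r/2: r(c,Y2) =?= Y2,  Q =?= h(h(c,c),r(4,Y2)).
Occurs check fails: Y2 occurs in r(c,Y2); the equation Y2 =?= r(c,Y2) has no finite solution.

FAIL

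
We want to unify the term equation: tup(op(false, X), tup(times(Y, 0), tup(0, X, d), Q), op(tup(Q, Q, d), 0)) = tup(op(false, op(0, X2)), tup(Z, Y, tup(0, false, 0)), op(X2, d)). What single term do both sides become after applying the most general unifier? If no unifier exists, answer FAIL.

Decompose tup/3: op(false, X) = op(false, op(0, X2)),  tup(times(Y, 0), tup(0, X, d), Q) = tup(Z, Y, tup(0, false, 0)),  op(tup(Q, Q, d), 0) = op(X2, d).
Decompose op/2: false = false,  X = op(0, X2).
Delete trivial equation false = false.
Bind X := op(0, X2); substituting into the one remaining equation that mentions X gives: tup(times(Y, 0), tup(0, op(0, X2), d), Q) = tup(Z, Y, tup(0, false, 0)).
Decompose tup/3: times(Y, 0) = Z,  tup(0, op(0, X2), d) = Y,  Q = tup(0, false, 0).
Bind Z := times(Y, 0); no other remaining equation mentions Z.
Bind Y := tup(0, op(0, X2), d); no other remaining equation mentions Y. Substituting into the earlier binding gives Z := times(tup(0, op(0, X2), d), 0).
Bind Q := tup(0, false, 0); substituting into the remaining equation gives: op(tup(tup(0, false, 0), tup(0, false, 0), d), 0) = op(X2, d).
Decompose op/2: tup(tup(0, false, 0), tup(0, false, 0), d) = X2,  0 = d.
Bind X2 := tup(tup(0, false, 0), tup(0, false, 0), d); no other remaining equation mentions X2. Substituting into the earlier bindings gives X := op(0, tup(tup(0, false, 0), tup(0, false, 0), d)), Z := times(tup(0, op(0, tup(tup(0, false, 0), tup(0, false, 0), d)), d), 0), Y := tup(0, op(0, tup(tup(0, false, 0), tup(0, false, 0), d)), d).
Clash: constants 0 and d differ; no unifier exists.

FAIL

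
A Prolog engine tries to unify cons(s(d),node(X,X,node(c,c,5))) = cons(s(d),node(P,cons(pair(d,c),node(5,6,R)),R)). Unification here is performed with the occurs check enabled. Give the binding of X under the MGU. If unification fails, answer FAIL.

Decompose cons/2: s(d) = s(d),  node(X,X,node(c,c,5)) = node(P,cons(pair(d,c),node(5,6,R)),R).
Delete trivial equation s(d) = s(d).
Decompose node/3: X = P,  X = cons(pair(d,c),node(5,6,R)),  node(c,c,5) = R.
Bind X := P; substituting into the one remaining equation that mentions X gives: P = cons(pair(d,c),node(5,6,R)).
Bind P := cons(pair(d,c),node(5,6,R)); no other remaining equation mentions P. Substituting into the earlier binding gives X := cons(pair(d,c),node(5,6,R)).
Bind R := node(c,c,5). Substituting into the earlier bindings gives X := cons(pair(d,c),node(5,6,node(c,c,5))), P := cons(pair(d,c),node(5,6,node(c,c,5))).
MGU = { X ↦ cons(pair(d,c),node(5,6,node(c,c,5))), P ↦ cons(pair(d,c),node(5,6,node(c,c,5))), R ↦ node(c,c,5) }, so X ↦ cons(pair(d,c),node(5,6,node(c,c,5))).

cons(pair(d,c),node(5,6,node(c,c,5)))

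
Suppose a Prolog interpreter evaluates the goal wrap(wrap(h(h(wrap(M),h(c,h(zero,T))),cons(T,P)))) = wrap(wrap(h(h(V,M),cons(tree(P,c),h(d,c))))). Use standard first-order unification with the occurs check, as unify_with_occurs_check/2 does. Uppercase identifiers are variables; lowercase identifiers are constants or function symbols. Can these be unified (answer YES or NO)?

Decompose wrap/1: wrap(h(h(wrap(M),h(c,h(zero,T))),cons(T,P))) = wrap(h(h(V,M),cons(tree(P,c),h(d,c)))).
Decompose wrap/1: h(h(wrap(M),h(c,h(zero,T))),cons(T,P)) = h(h(V,M),cons(tree(P,c),h(d,c))).
Decompose h/2: h(wrap(M),h(c,h(zero,T))) = h(V,M),  cons(T,P) = cons(tree(P,c),h(d,c)).
Decompose h/2: wrap(M) = V,  h(c,h(zero,T)) = M.
Bind V := wrap(M); no other remaining equation mentions V.
Bind M := h(c,h(zero,T)); no other remaining equation mentions M. Substituting into the earlier binding gives V := wrap(h(c,h(zero,T))).
Decompose cons/2: T = tree(P,c),  P = h(d,c).
Bind T := tree(P,c); no other remaining equation mentions T. Substituting into the earlier bindings gives V := wrap(h(c,h(zero,tree(P,c)))), M := h(c,h(zero,tree(P,c))).
Bind P := h(d,c). Substituting into the earlier bindings gives V := wrap(h(c,h(zero,tree(h(d,c),c)))), M := h(c,h(zero,tree(h(d,c),c))), T := tree(h(d,c),c).
No equations remain and no clash or occurs-check failure arose, so a unifier exists.

YES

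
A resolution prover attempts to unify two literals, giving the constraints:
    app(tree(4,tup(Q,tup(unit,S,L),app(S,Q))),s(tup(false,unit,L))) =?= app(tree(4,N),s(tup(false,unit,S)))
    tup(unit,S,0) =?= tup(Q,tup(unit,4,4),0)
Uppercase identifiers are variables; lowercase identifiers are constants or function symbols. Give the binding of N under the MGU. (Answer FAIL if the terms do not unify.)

tup(unit,tup(unit,tup(unit,4,4),tup(unit,4,4)),app(tup(unit,4,4),unit))

Decompose app/2: tree(4,tup(Q,tup(unit,S,L),app(S,Q))) =?= tree(4,N),  s(tup(false,unit,L)) =?= s(tup(false,unit,S)).
Decompose tree/2: 4 =?= 4,  tup(Q,tup(unit,S,L),app(S,Q)) =?= N.
Delete trivial equation 4 =?= 4.
Bind N := tup(Q,tup(unit,S,L),app(S,Q)); no other remaining equation mentions N.
Decompose s/1: tup(false,unit,L) =?= tup(false,unit,S).
Decompose tup/3: false =?= false,  unit =?= unit,  L =?= S.
Delete trivial equation false =?= false.
Delete trivial equation unit =?= unit.
Bind L := S; no other remaining equation mentions L. Substituting into the earlier binding gives N := tup(Q,tup(unit,S,S),app(S,Q)).
Decompose tup/3: unit =?= Q,  S =?= tup(unit,4,4),  0 =?= 0.
Bind Q := unit; no other remaining equation mentions Q. Substituting into the earlier binding gives N := tup(unit,tup(unit,S,S),app(S,unit)).
Bind S := tup(unit,4,4); no other remaining equation mentions S. Substituting into the earlier bindings gives N := tup(unit,tup(unit,tup(unit,4,4),tup(unit,4,4)),app(tup(unit,4,4),unit)), L := tup(unit,4,4).
Delete trivial equation 0 =?= 0.
MGU = { N -> tup(unit,tup(unit,tup(unit,4,4),tup(unit,4,4)),app(tup(unit,4,4),unit)), L -> tup(unit,4,4), Q -> unit, S -> tup(unit,4,4) }, so N -> tup(unit,tup(unit,tup(unit,4,4),tup(unit,4,4)),app(tup(unit,4,4),unit)).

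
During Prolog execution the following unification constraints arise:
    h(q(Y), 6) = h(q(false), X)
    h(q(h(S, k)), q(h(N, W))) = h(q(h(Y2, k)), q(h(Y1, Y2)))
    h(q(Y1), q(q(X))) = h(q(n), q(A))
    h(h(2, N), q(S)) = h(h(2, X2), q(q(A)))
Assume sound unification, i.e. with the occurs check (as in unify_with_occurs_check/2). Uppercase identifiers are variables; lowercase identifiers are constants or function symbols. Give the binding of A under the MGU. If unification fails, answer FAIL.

Decompose h/2: q(Y) = q(false),  6 = X.
Decompose q/1: Y = false.
Bind Y := false; no other remaining equation mentions Y.
Bind X := 6; substituting into the one remaining equation that mentions X gives: h(q(Y1), q(q(6))) = h(q(n), q(A)).
Decompose h/2: q(h(S, k)) = q(h(Y2, k)),  q(h(N, W)) = q(h(Y1, Y2)).
Decompose q/1: h(S, k) = h(Y2, k).
Decompose h/2: S = Y2,  k = k.
Bind S := Y2; substituting into the one remaining equation that mentions S gives: h(h(2, N), q(Y2)) = h(h(2, X2), q(q(A))).
Delete trivial equation k = k.
Decompose q/1: h(N, W) = h(Y1, Y2).
Decompose h/2: N = Y1,  W = Y2.
Bind N := Y1; substituting into the one remaining equation that mentions N gives: h(h(2, Y1), q(Y2)) = h(h(2, X2), q(q(A))).
Bind W := Y2; no other remaining equation mentions W.
Decompose h/2: q(Y1) = q(n),  q(q(6)) = q(A).
Decompose q/1: Y1 = n.
Bind Y1 := n; substituting into the one remaining equation that mentions Y1 gives: h(h(2, n), q(Y2)) = h(h(2, X2), q(q(A))). Substituting into the earlier binding gives N := n.
Decompose q/1: q(6) = A.
Bind A := q(6); substituting into the remaining equation gives: h(h(2, n), q(Y2)) = h(h(2, X2), q(q(q(6)))).
Decompose h/2: h(2, n) = h(2, X2),  q(Y2) = q(q(q(6))).
Decompose h/2: 2 = 2,  n = X2.
Delete trivial equation 2 = 2.
Bind X2 := n; no other remaining equation mentions X2.
Decompose q/1: Y2 = q(q(6)).
Bind Y2 := q(q(6)). Substituting into the earlier bindings gives S := q(q(6)), W := q(q(6)).
MGU = { Y -> false, X -> 6, S -> q(q(6)), N -> n, W -> q(q(6)), Y1 -> n, A -> q(6), X2 -> n, Y2 -> q(q(6)) }, so A -> q(6).

q(6)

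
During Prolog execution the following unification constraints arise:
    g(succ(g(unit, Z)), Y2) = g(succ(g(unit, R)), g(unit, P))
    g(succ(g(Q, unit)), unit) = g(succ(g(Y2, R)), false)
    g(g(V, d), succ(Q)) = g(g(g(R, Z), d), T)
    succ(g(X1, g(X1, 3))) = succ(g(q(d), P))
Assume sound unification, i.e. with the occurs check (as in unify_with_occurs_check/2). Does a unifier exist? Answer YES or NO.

Decompose g/2: succ(g(unit, Z)) = succ(g(unit, R)),  Y2 = g(unit, P).
Decompose succ/1: g(unit, Z) = g(unit, R).
Decompose g/2: unit = unit,  Z = R.
Delete trivial equation unit = unit.
Bind Z := R; substituting into the one remaining equation that mentions Z gives: g(g(V, d), succ(Q)) = g(g(g(R, R), d), T).
Bind Y2 := g(unit, P); substituting into the one remaining equation that mentions Y2 gives: g(succ(g(Q, unit)), unit) = g(succ(g(g(unit, P), R)), false).
Decompose g/2: succ(g(Q, unit)) = succ(g(g(unit, P), R)),  unit = false.
Decompose succ/1: g(Q, unit) = g(g(unit, P), R).
Decompose g/2: Q = g(unit, P),  unit = R.
Bind Q := g(unit, P); substituting into the one remaining equation that mentions Q gives: g(g(V, d), succ(g(unit, P))) = g(g(g(R, R), d), T).
Bind R := unit; substituting into the one remaining equation that mentions R gives: g(g(V, d), succ(g(unit, P))) = g(g(g(unit, unit), d), T). Substituting into the earlier binding gives Z := unit.
Clash: constants unit and false differ; no unifier exists.

NO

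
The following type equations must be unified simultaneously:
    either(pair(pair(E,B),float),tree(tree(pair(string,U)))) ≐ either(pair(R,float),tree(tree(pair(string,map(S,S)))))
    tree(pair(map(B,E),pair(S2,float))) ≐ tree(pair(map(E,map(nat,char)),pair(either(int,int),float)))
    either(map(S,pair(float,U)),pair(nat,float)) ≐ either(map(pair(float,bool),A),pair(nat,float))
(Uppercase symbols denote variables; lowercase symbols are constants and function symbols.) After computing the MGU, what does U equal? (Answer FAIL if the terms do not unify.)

map(pair(float,bool),pair(float,bool))

Decompose either/2: pair(pair(E,B),float) ≐ pair(R,float),  tree(tree(pair(string,U))) ≐ tree(tree(pair(string,map(S,S)))).
Decompose pair/2: pair(E,B) ≐ R,  float ≐ float.
Bind R := pair(E,B); no other remaining equation mentions R.
Delete trivial equation float ≐ float.
Decompose tree/1: tree(pair(string,U)) ≐ tree(pair(string,map(S,S))).
Decompose tree/1: pair(string,U) ≐ pair(string,map(S,S)).
Decompose pair/2: string ≐ string,  U ≐ map(S,S).
Delete trivial equation string ≐ string.
Bind U := map(S,S); substituting into the one remaining equation that mentions U gives: either(map(S,pair(float,map(S,S))),pair(nat,float)) ≐ either(map(pair(float,bool),A),pair(nat,float)).
Decompose tree/1: pair(map(B,E),pair(S2,float)) ≐ pair(map(E,map(nat,char)),pair(either(int,int),float)).
Decompose pair/2: map(B,E) ≐ map(E,map(nat,char)),  pair(S2,float) ≐ pair(either(int,int),float).
Decompose map/2: B ≐ E,  E ≐ map(nat,char).
Bind B := E; no other remaining equation mentions B. Substituting into the earlier binding gives R := pair(E,E).
Bind E := map(nat,char); no other remaining equation mentions E. Substituting into the earlier bindings gives R := pair(map(nat,char),map(nat,char)), B := map(nat,char).
Decompose pair/2: S2 ≐ either(int,int),  float ≐ float.
Bind S2 := either(int,int); no other remaining equation mentions S2.
Delete trivial equation float ≐ float.
Decompose either/2: map(S,pair(float,map(S,S))) ≐ map(pair(float,bool),A),  pair(nat,float) ≐ pair(nat,float).
Decompose map/2: S ≐ pair(float,bool),  pair(float,map(S,S)) ≐ A.
Bind S := pair(float,bool); substituting into the one remaining equation that mentions S gives: pair(float,map(pair(float,bool),pair(float,bool))) ≐ A. Substituting into the earlier binding gives U := map(pair(float,bool),pair(float,bool)).
Bind A := pair(float,map(pair(float,bool),pair(float,bool))); no other remaining equation mentions A.
Delete trivial equation pair(nat,float) ≐ pair(nat,float).
MGU = { R := pair(map(nat,char),map(nat,char)), U := map(pair(float,bool),pair(float,bool)), B := map(nat,char), E := map(nat,char), S2 := either(int,int), S := pair(float,bool), A := pair(float,map(pair(float,bool),pair(float,bool))) }, so U := map(pair(float,bool),pair(float,bool)).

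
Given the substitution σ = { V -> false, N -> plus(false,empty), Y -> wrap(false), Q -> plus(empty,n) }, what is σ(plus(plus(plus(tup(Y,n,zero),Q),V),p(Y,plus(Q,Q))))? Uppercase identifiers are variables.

plus(plus(plus(tup(wrap(false),n,zero),plus(empty,n)),false),p(wrap(false),plus(plus(empty,n),plus(empty,n))))

Replace each occurrence of V with false.
Replace each occurrence of Y with wrap(false).
Replace each occurrence of Q with plus(empty,n).
Result: plus(plus(plus(tup(wrap(false),n,zero),plus(empty,n)),false),p(wrap(false),plus(plus(empty,n),plus(empty,n)))).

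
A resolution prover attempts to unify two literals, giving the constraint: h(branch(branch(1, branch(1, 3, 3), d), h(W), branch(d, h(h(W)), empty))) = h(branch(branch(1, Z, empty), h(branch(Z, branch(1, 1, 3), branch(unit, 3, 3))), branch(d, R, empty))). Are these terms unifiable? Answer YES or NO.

Decompose h/1: branch(branch(1, branch(1, 3, 3), d), h(W), branch(d, h(h(W)), empty)) = branch(branch(1, Z, empty), h(branch(Z, branch(1, 1, 3), branch(unit, 3, 3))), branch(d, R, empty)).
Decompose branch/3: branch(1, branch(1, 3, 3), d) = branch(1, Z, empty),  h(W) = h(branch(Z, branch(1, 1, 3), branch(unit, 3, 3))),  branch(d, h(h(W)), empty) = branch(d, R, empty).
Decompose branch/3: 1 = 1,  branch(1, 3, 3) = Z,  d = empty.
Delete trivial equation 1 = 1.
Bind Z := branch(1, 3, 3); substituting into the one remaining equation that mentions Z gives: h(W) = h(branch(branch(1, 3, 3), branch(1, 1, 3), branch(unit, 3, 3))).
Clash: constants d and empty differ; no unifier exists.

NO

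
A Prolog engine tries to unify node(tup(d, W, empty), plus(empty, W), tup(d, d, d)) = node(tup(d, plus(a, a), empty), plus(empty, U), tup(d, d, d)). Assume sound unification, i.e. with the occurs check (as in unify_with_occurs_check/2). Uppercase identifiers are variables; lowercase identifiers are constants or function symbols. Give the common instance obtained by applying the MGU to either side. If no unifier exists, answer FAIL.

node(tup(d, plus(a, a), empty), plus(empty, plus(a, a)), tup(d, d, d))

Decompose node/3: tup(d, W, empty) = tup(d, plus(a, a), empty),  plus(empty, W) = plus(empty, U),  tup(d, d, d) = tup(d, d, d).
Decompose tup/3: d = d,  W = plus(a, a),  empty = empty.
Delete trivial equation d = d.
Bind W := plus(a, a); substituting into the one remaining equation that mentions W gives: plus(empty, plus(a, a)) = plus(empty, U).
Delete trivial equation empty = empty.
Decompose plus/2: empty = empty,  plus(a, a) = U.
Delete trivial equation empty = empty.
Bind U := plus(a, a); no other remaining equation mentions U.
Delete trivial equation tup(d, d, d) = tup(d, d, d).
Applying the MGU to either side gives node(tup(d, plus(a, a), empty), plus(empty, plus(a, a)), tup(d, d, d)).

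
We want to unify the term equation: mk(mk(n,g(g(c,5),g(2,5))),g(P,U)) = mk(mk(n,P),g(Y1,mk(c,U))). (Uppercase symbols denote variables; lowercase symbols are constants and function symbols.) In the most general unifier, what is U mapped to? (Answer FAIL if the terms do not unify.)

FAIL

Decompose mk/2: mk(n,g(g(c,5),g(2,5))) = mk(n,P),  g(P,U) = g(Y1,mk(c,U)).
Decompose mk/2: n = n,  g(g(c,5),g(2,5)) = P.
Delete trivial equation n = n.
Bind P := g(g(c,5),g(2,5)); substituting into the remaining equation gives: g(g(g(c,5),g(2,5)),U) = g(Y1,mk(c,U)).
Decompose g/2: g(g(c,5),g(2,5)) = Y1,  U = mk(c,U).
Bind Y1 := g(g(c,5),g(2,5)); no other remaining equation mentions Y1.
Occurs check fails: U occurs in mk(c,U); the equation U = mk(c,U) has no finite solution.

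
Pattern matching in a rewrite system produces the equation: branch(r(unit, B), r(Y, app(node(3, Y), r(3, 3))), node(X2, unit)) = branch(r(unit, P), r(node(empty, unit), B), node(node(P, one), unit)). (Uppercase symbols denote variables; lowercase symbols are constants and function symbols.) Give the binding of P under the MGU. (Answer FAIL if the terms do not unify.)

app(node(3, node(empty, unit)), r(3, 3))

Decompose branch/3: r(unit, B) = r(unit, P),  r(Y, app(node(3, Y), r(3, 3))) = r(node(empty, unit), B),  node(X2, unit) = node(node(P, one), unit).
Decompose r/2: unit = unit,  B = P.
Delete trivial equation unit = unit.
Bind B := P; substituting into the one remaining equation that mentions B gives: r(Y, app(node(3, Y), r(3, 3))) = r(node(empty, unit), P).
Decompose r/2: Y = node(empty, unit),  app(node(3, Y), r(3, 3)) = P.
Bind Y := node(empty, unit); substituting into the one remaining equation that mentions Y gives: app(node(3, node(empty, unit)), r(3, 3)) = P.
Bind P := app(node(3, node(empty, unit)), r(3, 3)); substituting into the remaining equation gives: node(X2, unit) = node(node(app(node(3, node(empty, unit)), r(3, 3)), one), unit). Substituting into the earlier binding gives B := app(node(3, node(empty, unit)), r(3, 3)).
Decompose node/2: X2 = node(app(node(3, node(empty, unit)), r(3, 3)), one),  unit = unit.
Bind X2 := node(app(node(3, node(empty, unit)), r(3, 3)), one); no other remaining equation mentions X2.
Delete trivial equation unit = unit.
MGU = { B := app(node(3, node(empty, unit)), r(3, 3)), Y := node(empty, unit), P := app(node(3, node(empty, unit)), r(3, 3)), X2 := node(app(node(3, node(empty, unit)), r(3, 3)), one) }, so P := app(node(3, node(empty, unit)), r(3, 3)).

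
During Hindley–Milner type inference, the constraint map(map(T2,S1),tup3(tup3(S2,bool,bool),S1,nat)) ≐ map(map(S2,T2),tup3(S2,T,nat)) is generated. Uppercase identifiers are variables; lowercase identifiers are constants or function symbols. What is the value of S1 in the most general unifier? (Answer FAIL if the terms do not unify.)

FAIL

Decompose map/2: map(T2,S1) ≐ map(S2,T2),  tup3(tup3(S2,bool,bool),S1,nat) ≐ tup3(S2,T,nat).
Decompose map/2: T2 ≐ S2,  S1 ≐ T2.
Bind T2 := S2; substituting into the one remaining equation that mentions T2 gives: S1 ≐ S2.
Bind S1 := S2; substituting into the remaining equation gives: tup3(tup3(S2,bool,bool),S2,nat) ≐ tup3(S2,T,nat).
Decompose tup3/3: tup3(S2,bool,bool) ≐ S2,  S2 ≐ T,  nat ≐ nat.
Occurs check fails: S2 occurs in tup3(S2,bool,bool); the equation S2 ≐ tup3(S2,bool,bool) has no finite solution.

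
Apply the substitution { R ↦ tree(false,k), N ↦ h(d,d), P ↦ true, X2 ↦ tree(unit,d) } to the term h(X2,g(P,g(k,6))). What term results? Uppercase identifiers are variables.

h(tree(unit,d),g(true,g(k,6)))

Replace each occurrence of P with true.
Replace each occurrence of X2 with tree(unit,d).
Result: h(tree(unit,d),g(true,g(k,6))).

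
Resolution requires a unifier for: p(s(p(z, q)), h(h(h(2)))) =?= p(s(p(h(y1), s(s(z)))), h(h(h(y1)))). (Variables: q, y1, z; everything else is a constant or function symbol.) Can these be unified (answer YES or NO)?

YES

Decompose p/2: s(p(z, q)) =?= s(p(h(y1), s(s(z)))),  h(h(h(2))) =?= h(h(h(y1))).
Decompose s/1: p(z, q) =?= p(h(y1), s(s(z))).
Decompose p/2: z =?= h(y1),  q =?= s(s(z)).
Bind z := h(y1); substituting into the one remaining equation that mentions z gives: q =?= s(s(h(y1))).
Bind q := s(s(h(y1))); no other remaining equation mentions q.
Decompose h/1: h(h(2)) =?= h(h(y1)).
Decompose h/1: h(2) =?= h(y1).
Decompose h/1: 2 =?= y1.
Bind y1 := 2. Substituting into the earlier bindings gives z := h(2), q := s(s(h(2))).
No equations remain and no clash or occurs-check failure arose, so a unifier exists.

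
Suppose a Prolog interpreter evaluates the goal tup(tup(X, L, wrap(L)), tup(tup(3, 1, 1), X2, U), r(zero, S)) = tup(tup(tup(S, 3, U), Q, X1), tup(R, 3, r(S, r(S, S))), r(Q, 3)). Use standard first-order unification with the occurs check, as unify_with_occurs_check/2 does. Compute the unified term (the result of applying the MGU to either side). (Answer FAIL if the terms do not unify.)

tup(tup(tup(3, 3, r(3, r(3, 3))), zero, wrap(zero)), tup(tup(3, 1, 1), 3, r(3, r(3, 3))), r(zero, 3))

Decompose tup/3: tup(X, L, wrap(L)) = tup(tup(S, 3, U), Q, X1),  tup(tup(3, 1, 1), X2, U) = tup(R, 3, r(S, r(S, S))),  r(zero, S) = r(Q, 3).
Decompose tup/3: X = tup(S, 3, U),  L = Q,  wrap(L) = X1.
Bind X := tup(S, 3, U); no other remaining equation mentions X.
Bind L := Q; substituting into the one remaining equation that mentions L gives: wrap(Q) = X1.
Bind X1 := wrap(Q); no other remaining equation mentions X1.
Decompose tup/3: tup(3, 1, 1) = R,  X2 = 3,  U = r(S, r(S, S)).
Bind R := tup(3, 1, 1); no other remaining equation mentions R.
Bind X2 := 3; no other remaining equation mentions X2.
Bind U := r(S, r(S, S)); no other remaining equation mentions U. Substituting into the earlier binding gives X := tup(S, 3, r(S, r(S, S))).
Decompose r/2: zero = Q,  S = 3.
Bind Q := zero; no other remaining equation mentions Q. Substituting into the earlier bindings gives L := zero, X1 := wrap(zero).
Bind S := 3. Substituting into the earlier bindings gives X := tup(3, 3, r(3, r(3, 3))), U := r(3, r(3, 3)).
Applying the MGU to either side gives tup(tup(tup(3, 3, r(3, r(3, 3))), zero, wrap(zero)), tup(tup(3, 1, 1), 3, r(3, r(3, 3))), r(zero, 3)).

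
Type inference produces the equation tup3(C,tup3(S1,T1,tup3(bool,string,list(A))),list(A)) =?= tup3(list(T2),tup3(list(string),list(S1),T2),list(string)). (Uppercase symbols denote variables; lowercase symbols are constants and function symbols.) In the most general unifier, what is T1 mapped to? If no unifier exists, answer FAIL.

Decompose tup3/3: C =?= list(T2),  tup3(S1,T1,tup3(bool,string,list(A))) =?= tup3(list(string),list(S1),T2),  list(A) =?= list(string).
Bind C := list(T2); no other remaining equation mentions C.
Decompose tup3/3: S1 =?= list(string),  T1 =?= list(S1),  tup3(bool,string,list(A)) =?= T2.
Bind S1 := list(string); substituting into the one remaining equation that mentions S1 gives: T1 =?= list(list(string)).
Bind T1 := list(list(string)); no other remaining equation mentions T1.
Bind T2 := tup3(bool,string,list(A)); no other remaining equation mentions T2. Substituting into the earlier binding gives C := list(tup3(bool,string,list(A))).
Decompose list/1: A =?= string.
Bind A := string. Substituting into the earlier bindings gives C := list(tup3(bool,string,list(string))), T2 := tup3(bool,string,list(string)).
MGU = { C := list(tup3(bool,string,list(string))), S1 := list(string), T1 := list(list(string)), T2 := tup3(bool,string,list(string)), A := string }, so T1 := list(list(string)).

list(list(string))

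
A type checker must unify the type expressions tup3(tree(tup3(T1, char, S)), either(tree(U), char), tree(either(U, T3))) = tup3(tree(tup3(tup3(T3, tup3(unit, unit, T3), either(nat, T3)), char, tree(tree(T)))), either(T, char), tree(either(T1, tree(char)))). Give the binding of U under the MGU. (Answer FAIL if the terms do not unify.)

Decompose tup3/3: tree(tup3(T1, char, S)) = tree(tup3(tup3(T3, tup3(unit, unit, T3), either(nat, T3)), char, tree(tree(T)))),  either(tree(U), char) = either(T, char),  tree(either(U, T3)) = tree(either(T1, tree(char))).
Decompose tree/1: tup3(T1, char, S) = tup3(tup3(T3, tup3(unit, unit, T3), either(nat, T3)), char, tree(tree(T))).
Decompose tup3/3: T1 = tup3(T3, tup3(unit, unit, T3), either(nat, T3)),  char = char,  S = tree(tree(T)).
Bind T1 := tup3(T3, tup3(unit, unit, T3), either(nat, T3)); substituting into the one remaining equation that mentions T1 gives: tree(either(U, T3)) = tree(either(tup3(T3, tup3(unit, unit, T3), either(nat, T3)), tree(char))).
Delete trivial equation char = char.
Bind S := tree(tree(T)); no other remaining equation mentions S.
Decompose either/2: tree(U) = T,  char = char.
Bind T := tree(U); no other remaining equation mentions T. Substituting into the earlier binding gives S := tree(tree(tree(U))).
Delete trivial equation char = char.
Decompose tree/1: either(U, T3) = either(tup3(T3, tup3(unit, unit, T3), either(nat, T3)), tree(char)).
Decompose either/2: U = tup3(T3, tup3(unit, unit, T3), either(nat, T3)),  T3 = tree(char).
Bind U := tup3(T3, tup3(unit, unit, T3), either(nat, T3)); no other remaining equation mentions U. Substituting into the earlier bindings gives S := tree(tree(tree(tup3(T3, tup3(unit, unit, T3), either(nat, T3))))), T := tree(tup3(T3, tup3(unit, unit, T3), either(nat, T3))).
Bind T3 := tree(char). Substituting into the earlier bindings gives T1 := tup3(tree(char), tup3(unit, unit, tree(char)), either(nat, tree(char))), S := tree(tree(tree(tup3(tree(char), tup3(unit, unit, tree(char)), either(nat, tree(char)))))), T := tree(tup3(tree(char), tup3(unit, unit, tree(char)), either(nat, tree(char)))), U := tup3(tree(char), tup3(unit, unit, tree(char)), either(nat, tree(char))).
MGU = { T1 -> tup3(tree(char), tup3(unit, unit, tree(char)), either(nat, tree(char))), S -> tree(tree(tree(tup3(tree(char), tup3(unit, unit, tree(char)), either(nat, tree(char)))))), T -> tree(tup3(tree(char), tup3(unit, unit, tree(char)), either(nat, tree(char)))), U -> tup3(tree(char), tup3(unit, unit, tree(char)), either(nat, tree(char))), T3 -> tree(char) }, so U -> tup3(tree(char), tup3(unit, unit, tree(char)), either(nat, tree(char))).

tup3(tree(char), tup3(unit, unit, tree(char)), either(nat, tree(char)))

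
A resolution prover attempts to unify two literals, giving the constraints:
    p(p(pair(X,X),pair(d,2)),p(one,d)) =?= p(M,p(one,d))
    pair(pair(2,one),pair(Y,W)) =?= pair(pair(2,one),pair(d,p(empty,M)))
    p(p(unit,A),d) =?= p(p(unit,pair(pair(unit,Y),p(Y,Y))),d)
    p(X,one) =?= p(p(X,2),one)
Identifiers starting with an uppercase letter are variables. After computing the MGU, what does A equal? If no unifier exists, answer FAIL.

Decompose p/2: p(pair(X,X),pair(d,2)) =?= M,  p(one,d) =?= p(one,d).
Bind M := p(pair(X,X),pair(d,2)); substituting into the one remaining equation that mentions M gives: pair(pair(2,one),pair(Y,W)) =?= pair(pair(2,one),pair(d,p(empty,p(pair(X,X),pair(d,2))))).
Delete trivial equation p(one,d) =?= p(one,d).
Decompose pair/2: pair(2,one) =?= pair(2,one),  pair(Y,W) =?= pair(d,p(empty,p(pair(X,X),pair(d,2)))).
Delete trivial equation pair(2,one) =?= pair(2,one).
Decompose pair/2: Y =?= d,  W =?= p(empty,p(pair(X,X),pair(d,2))).
Bind Y := d; substituting into the one remaining equation that mentions Y gives: p(p(unit,A),d) =?= p(p(unit,pair(pair(unit,d),p(d,d))),d).
Bind W := p(empty,p(pair(X,X),pair(d,2))); no other remaining equation mentions W.
Decompose p/2: p(unit,A) =?= p(unit,pair(pair(unit,d),p(d,d))),  d =?= d.
Decompose p/2: unit =?= unit,  A =?= pair(pair(unit,d),p(d,d)).
Delete trivial equation unit =?= unit.
Bind A := pair(pair(unit,d),p(d,d)); no other remaining equation mentions A.
Delete trivial equation d =?= d.
Decompose p/2: X =?= p(X,2),  one =?= one.
Occurs check fails: X occurs in p(X,2); the equation X =?= p(X,2) has no finite solution.

FAIL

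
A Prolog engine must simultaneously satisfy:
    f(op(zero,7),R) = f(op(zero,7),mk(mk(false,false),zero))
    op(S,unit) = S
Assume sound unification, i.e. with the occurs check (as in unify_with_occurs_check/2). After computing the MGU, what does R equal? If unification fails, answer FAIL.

FAIL

Decompose f/2: op(zero,7) = op(zero,7),  R = mk(mk(false,false),zero).
Delete trivial equation op(zero,7) = op(zero,7).
Bind R := mk(mk(false,false),zero); no other remaining equation mentions R.
Occurs check fails: S occurs in op(S,unit); the equation S = op(S,unit) has no finite solution.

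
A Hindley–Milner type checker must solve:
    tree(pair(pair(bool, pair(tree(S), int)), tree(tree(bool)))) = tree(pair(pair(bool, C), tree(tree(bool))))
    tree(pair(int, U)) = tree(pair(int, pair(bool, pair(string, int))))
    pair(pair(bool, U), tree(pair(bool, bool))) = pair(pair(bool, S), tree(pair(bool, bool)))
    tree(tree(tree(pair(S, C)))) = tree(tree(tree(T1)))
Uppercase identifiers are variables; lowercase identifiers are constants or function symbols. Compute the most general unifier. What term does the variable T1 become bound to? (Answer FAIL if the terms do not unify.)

pair(pair(bool, pair(string, int)), pair(tree(pair(bool, pair(string, int))), int))

Decompose tree/1: pair(pair(bool, pair(tree(S), int)), tree(tree(bool))) = pair(pair(bool, C), tree(tree(bool))).
Decompose pair/2: pair(bool, pair(tree(S), int)) = pair(bool, C),  tree(tree(bool)) = tree(tree(bool)).
Decompose pair/2: bool = bool,  pair(tree(S), int) = C.
Delete trivial equation bool = bool.
Bind C := pair(tree(S), int); substituting into the one remaining equation that mentions C gives: tree(tree(tree(pair(S, pair(tree(S), int))))) = tree(tree(tree(T1))).
Delete trivial equation tree(tree(bool)) = tree(tree(bool)).
Decompose tree/1: pair(int, U) = pair(int, pair(bool, pair(string, int))).
Decompose pair/2: int = int,  U = pair(bool, pair(string, int)).
Delete trivial equation int = int.
Bind U := pair(bool, pair(string, int)); substituting into the one remaining equation that mentions U gives: pair(pair(bool, pair(bool, pair(string, int))), tree(pair(bool, bool))) = pair(pair(bool, S), tree(pair(bool, bool))).
Decompose pair/2: pair(bool, pair(bool, pair(string, int))) = pair(bool, S),  tree(pair(bool, bool)) = tree(pair(bool, bool)).
Decompose pair/2: bool = bool,  pair(bool, pair(string, int)) = S.
Delete trivial equation bool = bool.
Bind S := pair(bool, pair(string, int)); substituting into the one remaining equation that mentions S gives: tree(tree(tree(pair(pair(bool, pair(string, int)), pair(tree(pair(bool, pair(string, int))), int))))) = tree(tree(tree(T1))). Substituting into the earlier binding gives C := pair(tree(pair(bool, pair(string, int))), int).
Delete trivial equation tree(pair(bool, bool)) = tree(pair(bool, bool)).
Decompose tree/1: tree(tree(pair(pair(bool, pair(string, int)), pair(tree(pair(bool, pair(string, int))), int)))) = tree(tree(T1)).
Decompose tree/1: tree(pair(pair(bool, pair(string, int)), pair(tree(pair(bool, pair(string, int))), int))) = tree(T1).
Decompose tree/1: pair(pair(bool, pair(string, int)), pair(tree(pair(bool, pair(string, int))), int)) = T1.
Bind T1 := pair(pair(bool, pair(string, int)), pair(tree(pair(bool, pair(string, int))), int)).
MGU = { C ↦ pair(tree(pair(bool, pair(string, int))), int), U ↦ pair(bool, pair(string, int)), S ↦ pair(bool, pair(string, int)), T1 ↦ pair(pair(bool, pair(string, int)), pair(tree(pair(bool, pair(string, int))), int)) }, so T1 ↦ pair(pair(bool, pair(string, int)), pair(tree(pair(bool, pair(string, int))), int)).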